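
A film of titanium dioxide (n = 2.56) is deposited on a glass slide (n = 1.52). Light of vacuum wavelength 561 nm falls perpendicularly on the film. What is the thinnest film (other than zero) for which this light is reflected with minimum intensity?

Top surface (1.0 → 2.56): reflection off a higher-index medium gives a half-wave phase shift.
At the lower boundary (n = 2.56 to n = 1.52) the reflected ray undergoes no phase shift.
Exactly one π shift → a net half-wave offset.
For minimum reflection here: 2 n t = m λ.
Minimum nonzero at m = 1: t = λ / (2 n) = 561 / (2 × 2.56) = 110 nm.

110 nm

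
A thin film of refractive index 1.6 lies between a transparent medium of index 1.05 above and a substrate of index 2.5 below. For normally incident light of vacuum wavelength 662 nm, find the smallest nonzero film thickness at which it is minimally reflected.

103 nm

Ray reflecting at the top interface goes from n = 1.05 toward n = 1.6: a half-wave phase shift.
At the lower boundary (n = 1.6 to n = 2.5) the reflected ray undergoes a half-wave phase shift.
Net: no relative phase inversion (both shifts match).
For minimum reflection here: 2 n t = (m + ½) λ.
Minimum at m = 0: t = λ / (4 n) = 662 / (4 × 1.6) = 103 nm.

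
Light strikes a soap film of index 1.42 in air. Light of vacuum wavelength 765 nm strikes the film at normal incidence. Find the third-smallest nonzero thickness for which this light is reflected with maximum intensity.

Ray reflecting at the top interface goes from n = 1.0 toward n = 1.42: a half-wave phase shift.
At the lower boundary (n = 1.42 to n = 1.0) the reflected ray undergoes no phase shift.
Net: one phase inversion between the two reflected rays.
So the condition for constructive reflection is 2 n t = (m + ½) λ.
The third-smallest nonzero thickness corresponds to m = 2: t = (m + ½) λ / (2 n) = 2.50 × 765 / (2 × 1.42) = 673 nm.

673 nm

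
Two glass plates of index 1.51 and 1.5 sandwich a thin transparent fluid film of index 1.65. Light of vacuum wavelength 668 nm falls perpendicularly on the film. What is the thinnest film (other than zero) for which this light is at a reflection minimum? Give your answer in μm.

At the upper boundary (n = 1.51 to n = 1.65) the reflected ray undergoes a half-wave phase shift.
Ray reflecting at the bottom interface goes from n = 1.65 toward n = 1.5: no phase shift.
The two reflections differ by half a wavelength.
So the condition for destructive reflection is 2 n t = m λ.
Minimum nonzero at m = 1: t = λ / (2 n) = 668 / (2 × 1.65) = 202 nm.

0.202 μm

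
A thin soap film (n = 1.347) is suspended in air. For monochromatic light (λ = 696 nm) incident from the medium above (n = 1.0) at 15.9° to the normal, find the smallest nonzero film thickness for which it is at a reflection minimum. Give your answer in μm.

0.264 μm

Ray reflecting at the top interface goes from n = 1.0 toward n = 1.347: a half-wave phase shift.
At the lower boundary (n = 1.347 to n = 1.0) the reflected ray undergoes no phase shift.
The two reflections differ by half a wavelength.
For dark reflection here: 2 n t cos θ_r = m λ.
Snell's law: 1.0 sin 15.9° = 1.347 sin θ_r → sin θ_r = 0.203, cos θ_r = 0.979.
Minimum nonzero at m = 1: t = λ / (2 n cos θ_r) = 696 / (2 × 1.347 × 0.979) = 264 nm.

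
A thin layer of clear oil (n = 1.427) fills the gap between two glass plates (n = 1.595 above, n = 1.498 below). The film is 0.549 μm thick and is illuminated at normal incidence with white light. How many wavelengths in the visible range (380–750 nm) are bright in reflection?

At the upper boundary (n = 1.595 to n = 1.427) the reflected ray undergoes no phase shift.
Ray reflecting at the bottom interface goes from n = 1.427 toward n = 1.498: a half-wave phase shift.
Exactly one π shift → a net half-wave offset.
For maximum reflection here: 2 n t = (m + ½) λ.
λ = 2 n t / (m + ½) = 1567 / (m + ½) nm.
m=1: 1045 nm (IR); m=2: 627 nm (visible); m=3: 448 nm (visible); m=4: 348 nm (UV).

2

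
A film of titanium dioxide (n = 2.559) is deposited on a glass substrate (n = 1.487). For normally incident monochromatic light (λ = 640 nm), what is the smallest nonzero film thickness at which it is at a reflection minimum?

125 nm

Top surface (1.0 → 2.559): reflection off a higher-index medium gives a half-wave phase shift.
Bottom surface (2.559 → 1.487): reflection off a lower-index medium gives no phase shift.
The two reflections differ by half a wavelength.
So the condition for destructive reflection is 2 n t = m λ.
The smallest nonzero thickness corresponds to m = 1: t = m λ / (2 n) = 1.00 × 640 / (2 × 2.559) = 125 nm.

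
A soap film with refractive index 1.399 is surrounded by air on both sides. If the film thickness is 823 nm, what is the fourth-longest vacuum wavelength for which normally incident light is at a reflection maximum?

658 nm

Ray reflecting at the top interface goes from n = 1.0 toward n = 1.399: a half-wave phase shift.
Bottom surface (1.399 → 1.0): reflection off a lower-index medium gives no phase shift.
The two reflections differ by half a wavelength.
For bright reflection here: 2 n t = (m + ½) λ.
λ = 2 n t / (m + ½). The fourth-longest wavelength is m = 3: λ = 2 × 1.399 × 823 / 3.50 = 658 nm.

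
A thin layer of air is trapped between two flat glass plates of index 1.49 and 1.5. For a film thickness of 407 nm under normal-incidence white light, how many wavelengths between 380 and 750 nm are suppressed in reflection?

At the upper boundary (n = 1.49 to n = 1.0) the reflected ray undergoes no phase shift.
At the lower boundary (n = 1.0 to n = 1.5) the reflected ray undergoes a half-wave phase shift.
Exactly one π shift → a net half-wave offset.
For dark reflection here: 2 n t = m λ.
λ = 2 n t / m = 814 / m nm.
m=1: 814 nm (IR); m=2: 407 nm (visible); m=3: 271 nm (UV).

1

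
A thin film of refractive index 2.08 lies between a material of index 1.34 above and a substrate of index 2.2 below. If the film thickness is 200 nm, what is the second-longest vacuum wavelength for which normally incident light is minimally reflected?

555 nm

Top surface (1.34 → 2.08): reflection off a higher-index medium gives a half-wave phase shift.
At the lower boundary (n = 2.08 to n = 2.2) the reflected ray undergoes a half-wave phase shift.
The two reflections carry the same phase change, so no net offset.
For minimum reflection here: 2 n t = (m + ½) λ.
λ = 2 n t / (m + ½). The second-longest wavelength is m = 1: λ = 2 × 2.08 × 200 / 1.50 = 555 nm.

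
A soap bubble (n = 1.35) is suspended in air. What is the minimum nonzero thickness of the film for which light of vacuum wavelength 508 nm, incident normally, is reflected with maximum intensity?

Ray reflecting at the top interface goes from n = 1.0 toward n = 1.35: a half-wave phase shift.
Ray reflecting at the bottom interface goes from n = 1.35 toward n = 1.0: no phase shift.
Net: one phase inversion between the two reflected rays.
So the condition for constructive reflection is 2 n t = (m + ½) λ.
Minimum at m = 0: t = λ / (4 n) = 508 / (4 × 1.35) = 94.1 nm.

94.1 nm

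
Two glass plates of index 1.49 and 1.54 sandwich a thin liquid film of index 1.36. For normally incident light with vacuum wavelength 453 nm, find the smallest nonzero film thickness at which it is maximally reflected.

Ray reflecting at the top interface goes from n = 1.49 toward n = 1.36: no phase shift.
Bottom surface (1.36 → 1.54): reflection off a higher-index medium gives a half-wave phase shift.
Net: one phase inversion between the two reflected rays.
So the condition for constructive reflection is 2 n t = (m + ½) λ.
Minimum at m = 0: t = λ / (4 n) = 453 / (4 × 1.36) = 83.3 nm.

83.3 nm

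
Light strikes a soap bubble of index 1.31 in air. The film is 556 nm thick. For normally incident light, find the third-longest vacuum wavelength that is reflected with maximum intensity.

583 nm

Ray reflecting at the top interface goes from n = 1.0 toward n = 1.31: a half-wave phase shift.
At the lower boundary (n = 1.31 to n = 1.0) the reflected ray undergoes no phase shift.
Net: one phase inversion between the two reflected rays.
So the condition for constructive reflection is 2 n t = (m + ½) λ.
λ = 2 n t / (m + ½). The third-longest wavelength is m = 2: λ = 2 × 1.31 × 556 / 2.50 = 583 nm.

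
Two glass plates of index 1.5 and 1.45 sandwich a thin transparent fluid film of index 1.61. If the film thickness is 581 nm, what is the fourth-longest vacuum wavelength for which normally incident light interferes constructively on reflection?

535 nm

Ray reflecting at the top interface goes from n = 1.5 toward n = 1.61: a half-wave phase shift.
At the lower boundary (n = 1.61 to n = 1.45) the reflected ray undergoes no phase shift.
Net: one phase inversion between the two reflected rays.
For maximum reflection here: 2 n t = (m + ½) λ.
λ = 2 n t / (m + ½). The fourth-longest wavelength is m = 3: λ = 2 × 1.61 × 581 / 3.50 = 535 nm.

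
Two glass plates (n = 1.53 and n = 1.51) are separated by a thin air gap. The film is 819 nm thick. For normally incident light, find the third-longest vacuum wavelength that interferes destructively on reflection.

Top surface (1.53 → 1.0): reflection off a lower-index medium gives no phase shift.
At the lower boundary (n = 1.0 to n = 1.51) the reflected ray undergoes a half-wave phase shift.
Net: one phase inversion between the two reflected rays.
For dark reflection here: 2 n t = m λ.
λ = 2 n t / m. The third-longest wavelength is m = 3: λ = 2 × 1.0 × 819 / 3.00 = 546 nm.

546 nm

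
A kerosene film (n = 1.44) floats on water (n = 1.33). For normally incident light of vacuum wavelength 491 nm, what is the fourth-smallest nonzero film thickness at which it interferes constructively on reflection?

Top surface (1.0 → 1.44): reflection off a higher-index medium gives a half-wave phase shift.
Ray reflecting at the bottom interface goes from n = 1.44 toward n = 1.33: no phase shift.
The two reflections differ by half a wavelength.
For maximum reflection here: 2 n t = (m + ½) λ.
The fourth-smallest nonzero thickness corresponds to m = 3: t = (m + ½) λ / (2 n) = 3.50 × 491 / (2 × 1.44) = 597 nm.

597 nm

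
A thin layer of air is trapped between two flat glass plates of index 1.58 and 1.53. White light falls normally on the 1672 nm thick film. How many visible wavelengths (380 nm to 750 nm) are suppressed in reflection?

4

At the upper boundary (n = 1.58 to n = 1.0) the reflected ray undergoes no phase shift.
Bottom surface (1.0 → 1.53): reflection off a higher-index medium gives a half-wave phase shift.
Net: one phase inversion between the two reflected rays.
With one net inversion, destructive interference in reflection requires 2 n t = m λ.
λ = 2 n t / m = 3344 / m nm.
m=4: 836 nm (IR); m=5: 669 nm (visible); m=6: 557 nm (visible); m=7: 478 nm (visible); m=8: 418 nm (visible); m=9: 372 nm (UV).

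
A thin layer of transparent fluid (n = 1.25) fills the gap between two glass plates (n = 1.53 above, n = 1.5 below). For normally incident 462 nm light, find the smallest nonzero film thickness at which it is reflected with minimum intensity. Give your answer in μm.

0.185 μm

Ray reflecting at the top interface goes from n = 1.53 toward n = 1.25: no phase shift.
At the lower boundary (n = 1.25 to n = 1.5) the reflected ray undergoes a half-wave phase shift.
Net: one phase inversion between the two reflected rays.
So the condition for destructive reflection is 2 n t = m λ.
Minimum nonzero at m = 1: t = λ / (2 n) = 462 / (2 × 1.25) = 185 nm.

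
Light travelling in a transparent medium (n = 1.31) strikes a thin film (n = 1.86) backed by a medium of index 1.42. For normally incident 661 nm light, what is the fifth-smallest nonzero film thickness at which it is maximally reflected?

Top surface (1.31 → 1.86): reflection off a higher-index medium gives a half-wave phase shift.
At the lower boundary (n = 1.86 to n = 1.42) the reflected ray undergoes no phase shift.
Exactly one π shift → a net half-wave offset.
With one net inversion, constructive interference in reflection requires 2 n t = (m + ½) λ.
The fifth-smallest nonzero thickness corresponds to m = 4: t = (m + ½) λ / (2 n) = 4.50 × 661 / (2 × 1.86) = 800 nm.

800 nm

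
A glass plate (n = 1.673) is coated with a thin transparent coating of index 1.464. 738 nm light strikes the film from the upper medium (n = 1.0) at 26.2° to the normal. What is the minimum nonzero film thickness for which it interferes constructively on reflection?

Ray reflecting at the top interface goes from n = 1.0 toward n = 1.464: a half-wave phase shift.
At the lower boundary (n = 1.464 to n = 1.673) the reflected ray undergoes a half-wave phase shift.
The two reflections carry the same phase change, so no net offset.
For maximum reflection here: 2 n t cos θ_r = m λ.
Snell's law: 1.0 sin 26.2° = 1.464 sin θ_r → sin θ_r = 0.302, cos θ_r = 0.953.
Minimum nonzero at m = 1: t = λ / (2 n cos θ_r) = 738 / (2 × 1.464 × 0.953) = 264 nm.

264 nm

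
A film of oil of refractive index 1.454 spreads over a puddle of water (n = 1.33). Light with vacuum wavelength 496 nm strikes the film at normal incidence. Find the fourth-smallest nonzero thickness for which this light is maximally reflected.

Ray reflecting at the top interface goes from n = 1.0 toward n = 1.454: a half-wave phase shift.
Ray reflecting at the bottom interface goes from n = 1.454 toward n = 1.33: no phase shift.
The two reflections differ by half a wavelength.
For bright reflection here: 2 n t = (m + ½) λ.
The fourth-smallest nonzero thickness corresponds to m = 3: t = (m + ½) λ / (2 n) = 3.50 × 496 / (2 × 1.454) = 597 nm.

597 nm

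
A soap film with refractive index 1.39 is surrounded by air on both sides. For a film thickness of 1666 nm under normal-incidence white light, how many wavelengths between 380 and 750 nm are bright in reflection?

6

Ray reflecting at the top interface goes from n = 1.0 toward n = 1.39: a half-wave phase shift.
Bottom surface (1.39 → 1.0): reflection off a lower-index medium gives no phase shift.
Net: one phase inversion between the two reflected rays.
For strong reflection here: 2 n t = (m + ½) λ.
λ = 2 n t / (m + ½) = 4631 / (m + ½) nm.
m=5: 842 nm (IR); m=6: 713 nm (visible); m=7: 618 nm (visible); m=8: 545 nm (visible); m=9: 488 nm (visible); m=10: 441 nm (visible); m=11: 403 nm (visible); m=12: 371 nm (UV).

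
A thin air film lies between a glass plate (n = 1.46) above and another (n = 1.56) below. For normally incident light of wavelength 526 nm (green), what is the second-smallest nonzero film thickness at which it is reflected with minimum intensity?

Ray reflecting at the top interface goes from n = 1.46 toward n = 1.0: no phase shift.
At the lower boundary (n = 1.0 to n = 1.56) the reflected ray undergoes a half-wave phase shift.
Net: one phase inversion between the two reflected rays.
With one net inversion, destructive interference in reflection requires 2 n t = m λ.
The second-smallest nonzero thickness corresponds to m = 2: t = m λ / (2 n) = 2.00 × 526 / (2 × 1.0) = 526 nm.

526 nm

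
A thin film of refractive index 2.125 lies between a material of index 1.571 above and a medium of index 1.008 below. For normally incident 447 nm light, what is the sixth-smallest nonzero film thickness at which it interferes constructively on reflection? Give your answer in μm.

At the upper boundary (n = 1.571 to n = 2.125) the reflected ray undergoes a half-wave phase shift.
At the lower boundary (n = 2.125 to n = 1.008) the reflected ray undergoes no phase shift.
The two reflections differ by half a wavelength.
With one net inversion, constructive interference in reflection requires 2 n t = (m + ½) λ.
The sixth-smallest nonzero thickness corresponds to m = 5: t = (m + ½) λ / (2 n) = 5.50 × 447 / (2 × 2.125) = 578 nm.

0.578 μm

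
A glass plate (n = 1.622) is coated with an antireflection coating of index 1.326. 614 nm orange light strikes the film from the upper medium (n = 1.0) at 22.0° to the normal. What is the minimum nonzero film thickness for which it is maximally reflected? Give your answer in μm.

At the upper boundary (n = 1.0 to n = 1.326) the reflected ray undergoes a half-wave phase shift.
Bottom surface (1.326 → 1.622): reflection off a higher-index medium gives a half-wave phase shift.
The two reflections carry the same phase change, so no net offset.
With no net inversion, constructive interference in reflection requires 2 n t cos θ_r = m λ.
Snell's law: 1.0 sin 22.0° = 1.326 sin θ_r → sin θ_r = 0.283, cos θ_r = 0.959.
Minimum nonzero at m = 1: t = λ / (2 n cos θ_r) = 614 / (2 × 1.326 × 0.959) = 241 nm.

0.241 μm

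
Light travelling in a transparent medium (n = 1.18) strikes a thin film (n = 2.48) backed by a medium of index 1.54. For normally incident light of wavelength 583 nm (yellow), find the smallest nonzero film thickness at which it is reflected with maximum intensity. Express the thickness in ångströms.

At the upper boundary (n = 1.18 to n = 2.48) the reflected ray undergoes a half-wave phase shift.
Ray reflecting at the bottom interface goes from n = 2.48 toward n = 1.54: no phase shift.
Net: one phase inversion between the two reflected rays.
For bright reflection here: 2 n t = (m + ½) λ.
Minimum at m = 0: t = λ / (4 n) = 583 / (4 × 2.48) = 58.8 nm.

588 Å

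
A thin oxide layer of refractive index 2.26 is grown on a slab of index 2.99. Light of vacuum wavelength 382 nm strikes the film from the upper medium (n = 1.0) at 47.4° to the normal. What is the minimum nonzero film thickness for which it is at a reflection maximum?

89.4 nm

Ray reflecting at the top interface goes from n = 1.0 toward n = 2.26: a half-wave phase shift.
Ray reflecting at the bottom interface goes from n = 2.26 toward n = 2.99: a half-wave phase shift.
The two reflections carry the same phase change, so no net offset.
For strong reflection here: 2 n t cos θ_r = m λ.
Snell's law: 1.0 sin 47.4° = 2.26 sin θ_r → sin θ_r = 0.326, cos θ_r = 0.945.
Minimum nonzero at m = 1: t = λ / (2 n cos θ_r) = 382 / (2 × 2.26 × 0.945) = 89.4 nm.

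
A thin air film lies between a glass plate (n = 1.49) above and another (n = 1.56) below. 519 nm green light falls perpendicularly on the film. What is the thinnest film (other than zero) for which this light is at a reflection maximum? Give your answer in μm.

Ray reflecting at the top interface goes from n = 1.49 toward n = 1.0: no phase shift.
At the lower boundary (n = 1.0 to n = 1.56) the reflected ray undergoes a half-wave phase shift.
Net: one phase inversion between the two reflected rays.
With one net inversion, constructive interference in reflection requires 2 n t = (m + ½) λ.
Minimum at m = 0: t = λ / (4 n) = 519 / (4 × 1.0) = 130 nm.

0.130 μm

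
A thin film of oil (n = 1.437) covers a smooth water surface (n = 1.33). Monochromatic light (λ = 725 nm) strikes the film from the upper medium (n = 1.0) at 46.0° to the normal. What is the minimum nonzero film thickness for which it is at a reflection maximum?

At the upper boundary (n = 1.0 to n = 1.437) the reflected ray undergoes a half-wave phase shift.
Ray reflecting at the bottom interface goes from n = 1.437 toward n = 1.33: no phase shift.
Net: one phase inversion between the two reflected rays.
With one net inversion, constructive interference in reflection requires 2 n t cos θ_r = (m + ½) λ.
Snell's law: 1.0 sin 46.0° = 1.437 sin θ_r → sin θ_r = 0.501, cos θ_r = 0.866.
Minimum at m = 0: t = λ / (4 n cos θ_r) = 725 / (4 × 1.437 × 0.866) = 146 nm.

146 nm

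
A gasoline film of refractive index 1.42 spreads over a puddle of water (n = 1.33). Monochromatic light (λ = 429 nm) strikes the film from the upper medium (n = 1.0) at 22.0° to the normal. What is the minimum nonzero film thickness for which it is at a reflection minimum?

At the upper boundary (n = 1.0 to n = 1.42) the reflected ray undergoes a half-wave phase shift.
Bottom surface (1.42 → 1.33): reflection off a lower-index medium gives no phase shift.
The two reflections differ by half a wavelength.
So the condition for destructive reflection is 2 n t cos θ_r = m λ.
Snell's law: 1.0 sin 22.0° = 1.42 sin θ_r → sin θ_r = 0.264, cos θ_r = 0.965.
Minimum nonzero at m = 1: t = λ / (2 n cos θ_r) = 429 / (2 × 1.42 × 0.965) = 157 nm.

157 nm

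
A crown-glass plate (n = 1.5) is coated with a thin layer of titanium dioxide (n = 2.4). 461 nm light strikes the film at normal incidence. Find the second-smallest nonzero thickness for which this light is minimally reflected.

At the upper boundary (n = 1.0 to n = 2.4) the reflected ray undergoes a half-wave phase shift.
Bottom surface (2.4 → 1.5): reflection off a lower-index medium gives no phase shift.
The two reflections differ by half a wavelength.
For weak reflection here: 2 n t = m λ.
The second-smallest nonzero thickness corresponds to m = 2: t = m λ / (2 n) = 2.00 × 461 / (2 × 2.4) = 192 nm.

192 nm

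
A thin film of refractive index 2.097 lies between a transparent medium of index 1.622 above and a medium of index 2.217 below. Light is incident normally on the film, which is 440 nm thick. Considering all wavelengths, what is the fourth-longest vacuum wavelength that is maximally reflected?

Ray reflecting at the top interface goes from n = 1.622 toward n = 2.097: a half-wave phase shift.
At the lower boundary (n = 2.097 to n = 2.217) the reflected ray undergoes a half-wave phase shift.
Net: no relative phase inversion (both shifts match).
With no net inversion, constructive interference in reflection requires 2 n t = m λ.
λ = 2 n t / m. The fourth-longest wavelength is m = 4: λ = 2 × 2.097 × 440 / 4.00 = 461 nm.

461 nm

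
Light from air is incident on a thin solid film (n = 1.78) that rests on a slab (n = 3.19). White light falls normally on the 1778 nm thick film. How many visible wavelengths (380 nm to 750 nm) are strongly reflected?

8

At the upper boundary (n = 1.0 to n = 1.78) the reflected ray undergoes a half-wave phase shift.
At the lower boundary (n = 1.78 to n = 3.19) the reflected ray undergoes a half-wave phase shift.
Net: no relative phase inversion (both shifts match).
For strong reflection here: 2 n t = m λ.
λ = 2 n t / m = 6330 / m nm.
m=8: 791 nm (IR); m=9: 703 nm (visible); m=10: 633 nm (visible); m=11: 575 nm (visible); m=12: 527 nm (visible); m=13: 487 nm (visible); m=14: 452 nm (visible); m=15: 422 nm (visible); m=16: 396 nm (visible); m=17: 372 nm (UV).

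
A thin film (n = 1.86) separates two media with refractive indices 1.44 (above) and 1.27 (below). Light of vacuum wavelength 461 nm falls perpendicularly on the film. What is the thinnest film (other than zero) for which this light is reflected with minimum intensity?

124 nm

Top surface (1.44 → 1.86): reflection off a higher-index medium gives a half-wave phase shift.
Ray reflecting at the bottom interface goes from n = 1.86 toward n = 1.27: no phase shift.
The two reflections differ by half a wavelength.
With one net inversion, destructive interference in reflection requires 2 n t = m λ.
Minimum nonzero at m = 1: t = λ / (2 n) = 461 / (2 × 1.86) = 124 nm.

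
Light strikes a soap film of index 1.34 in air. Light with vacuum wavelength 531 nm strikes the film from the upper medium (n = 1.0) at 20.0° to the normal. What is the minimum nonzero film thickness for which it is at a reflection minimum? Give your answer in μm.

Top surface (1.0 → 1.34): reflection off a higher-index medium gives a half-wave phase shift.
Ray reflecting at the bottom interface goes from n = 1.34 toward n = 1.0: no phase shift.
Exactly one π shift → a net half-wave offset.
So the condition for destructive reflection is 2 n t cos θ_r = m λ.
Snell's law: 1.0 sin 20.0° = 1.34 sin θ_r → sin θ_r = 0.255, cos θ_r = 0.967.
Minimum nonzero at m = 1: t = λ / (2 n cos θ_r) = 531 / (2 × 1.34 × 0.967) = 205 nm.

0.205 μm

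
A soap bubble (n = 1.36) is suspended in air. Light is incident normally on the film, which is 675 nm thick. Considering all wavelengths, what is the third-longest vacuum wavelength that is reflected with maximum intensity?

734 nm

Top surface (1.0 → 1.36): reflection off a higher-index medium gives a half-wave phase shift.
Ray reflecting at the bottom interface goes from n = 1.36 toward n = 1.0: no phase shift.
The two reflections differ by half a wavelength.
With one net inversion, constructive interference in reflection requires 2 n t = (m + ½) λ.
λ = 2 n t / (m + ½). The third-longest wavelength is m = 2: λ = 2 × 1.36 × 675 / 2.50 = 734 nm.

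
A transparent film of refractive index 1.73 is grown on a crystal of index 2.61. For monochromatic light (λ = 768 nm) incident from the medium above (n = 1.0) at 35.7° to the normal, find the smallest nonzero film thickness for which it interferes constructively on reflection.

236 nm

At the upper boundary (n = 1.0 to n = 1.73) the reflected ray undergoes a half-wave phase shift.
Ray reflecting at the bottom interface goes from n = 1.73 toward n = 2.61: a half-wave phase shift.
The two reflections carry the same phase change, so no net offset.
With no net inversion, constructive interference in reflection requires 2 n t cos θ_r = m λ.
Snell's law: 1.0 sin 35.7° = 1.73 sin θ_r → sin θ_r = 0.337, cos θ_r = 0.941.
Minimum nonzero at m = 1: t = λ / (2 n cos θ_r) = 768 / (2 × 1.73 × 0.941) = 236 nm.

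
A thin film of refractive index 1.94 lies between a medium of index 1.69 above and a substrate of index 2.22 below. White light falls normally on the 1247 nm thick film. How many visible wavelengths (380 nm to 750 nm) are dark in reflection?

7

Top surface (1.69 → 1.94): reflection off a higher-index medium gives a half-wave phase shift.
Bottom surface (1.94 → 2.22): reflection off a higher-index medium gives a half-wave phase shift.
The two reflections carry the same phase change, so no net offset.
With no net inversion, destructive interference in reflection requires 2 n t = (m + ½) λ.
λ = 2 n t / (m + ½) = 4838 / (m + ½) nm.
m=5: 880 nm (IR); m=6: 744 nm (visible); m=7: 645 nm (visible); m=8: 569 nm (visible); m=9: 509 nm (visible); m=10: 461 nm (visible); m=11: 421 nm (visible); m=12: 387 nm (visible); m=13: 358 nm (UV).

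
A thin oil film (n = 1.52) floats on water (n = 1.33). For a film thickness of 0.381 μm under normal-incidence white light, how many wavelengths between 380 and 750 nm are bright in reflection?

Top surface (1.0 → 1.52): reflection off a higher-index medium gives a half-wave phase shift.
Bottom surface (1.52 → 1.33): reflection off a lower-index medium gives no phase shift.
Exactly one π shift → a net half-wave offset.
So the condition for constructive reflection is 2 n t = (m + ½) λ.
λ = 2 n t / (m + ½) = 1158 / (m + ½) nm.
m=1: 772 nm (IR); m=2: 463 nm (visible); m=3: 331 nm (UV).

1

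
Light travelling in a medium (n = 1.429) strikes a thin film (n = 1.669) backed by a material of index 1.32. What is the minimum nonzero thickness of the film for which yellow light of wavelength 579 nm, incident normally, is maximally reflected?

At the upper boundary (n = 1.429 to n = 1.669) the reflected ray undergoes a half-wave phase shift.
At the lower boundary (n = 1.669 to n = 1.32) the reflected ray undergoes no phase shift.
The two reflections differ by half a wavelength.
So the condition for constructive reflection is 2 n t = (m + ½) λ.
Minimum at m = 0: t = λ / (4 n) = 579 / (4 × 1.669) = 86.7 nm.

86.7 nm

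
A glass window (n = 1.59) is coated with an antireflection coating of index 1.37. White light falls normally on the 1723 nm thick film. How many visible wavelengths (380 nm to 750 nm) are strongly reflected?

6

Ray reflecting at the top interface goes from n = 1.0 toward n = 1.37: a half-wave phase shift.
At the lower boundary (n = 1.37 to n = 1.59) the reflected ray undergoes a half-wave phase shift.
The two reflections carry the same phase change, so no net offset.
With no net inversion, constructive interference in reflection requires 2 n t = m λ.
λ = 2 n t / m = 4721 / m nm.
m=6: 787 nm (IR); m=7: 674 nm (visible); m=8: 590 nm (visible); m=9: 525 nm (visible); m=10: 472 nm (visible); m=11: 429 nm (visible); m=12: 393 nm (visible); m=13: 363 nm (UV).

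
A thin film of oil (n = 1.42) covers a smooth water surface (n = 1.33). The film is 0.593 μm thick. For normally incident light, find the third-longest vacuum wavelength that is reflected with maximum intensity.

674 nm

At the upper boundary (n = 1.0 to n = 1.42) the reflected ray undergoes a half-wave phase shift.
Ray reflecting at the bottom interface goes from n = 1.42 toward n = 1.33: no phase shift.
Exactly one π shift → a net half-wave offset.
For bright reflection here: 2 n t = (m + ½) λ.
λ = 2 n t / (m + ½). The third-longest wavelength is m = 2: λ = 2 × 1.42 × 593 / 2.50 = 674 nm.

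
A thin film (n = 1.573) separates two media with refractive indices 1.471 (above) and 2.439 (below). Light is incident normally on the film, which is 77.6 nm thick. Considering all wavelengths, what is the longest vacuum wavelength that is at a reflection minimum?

488 nm

At the upper boundary (n = 1.471 to n = 1.573) the reflected ray undergoes a half-wave phase shift.
At the lower boundary (n = 1.573 to n = 2.439) the reflected ray undergoes a half-wave phase shift.
The two reflections carry the same phase change, so no net offset.
So the condition for destructive reflection is 2 n t = (m + ½) λ.
λ = 2 n t / (m + ½). The longest wavelength is m = 0: λ = 2 × 1.573 × 77.6 / 0.500 = 488 nm.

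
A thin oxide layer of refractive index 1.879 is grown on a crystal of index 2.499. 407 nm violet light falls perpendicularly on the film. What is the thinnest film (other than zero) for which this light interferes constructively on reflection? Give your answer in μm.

At the upper boundary (n = 1.0 to n = 1.879) the reflected ray undergoes a half-wave phase shift.
At the lower boundary (n = 1.879 to n = 2.499) the reflected ray undergoes a half-wave phase shift.
Zero or two π shifts → no net half-wave offset.
For strong reflection here: 2 n t = m λ.
Minimum nonzero at m = 1: t = λ / (2 n) = 407 / (2 × 1.879) = 108 nm.

0.108 μm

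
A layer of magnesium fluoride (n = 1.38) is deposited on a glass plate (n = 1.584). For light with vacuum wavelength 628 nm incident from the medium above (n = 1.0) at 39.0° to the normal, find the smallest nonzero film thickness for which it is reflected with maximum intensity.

Ray reflecting at the top interface goes from n = 1.0 toward n = 1.38: a half-wave phase shift.
Bottom surface (1.38 → 1.584): reflection off a higher-index medium gives a half-wave phase shift.
The two reflections carry the same phase change, so no net offset.
So the condition for constructive reflection is 2 n t cos θ_r = m λ.
Snell's law: 1.0 sin 39.0° = 1.38 sin θ_r → sin θ_r = 0.456, cos θ_r = 0.890.
Minimum nonzero at m = 1: t = λ / (2 n cos θ_r) = 628 / (2 × 1.38 × 0.890) = 256 nm.

256 nm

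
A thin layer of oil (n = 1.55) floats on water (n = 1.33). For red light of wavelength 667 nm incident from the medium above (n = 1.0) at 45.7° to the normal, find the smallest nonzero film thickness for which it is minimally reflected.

243 nm

At the upper boundary (n = 1.0 to n = 1.55) the reflected ray undergoes a half-wave phase shift.
Ray reflecting at the bottom interface goes from n = 1.55 toward n = 1.33: no phase shift.
Exactly one π shift → a net half-wave offset.
For weak reflection here: 2 n t cos θ_r = m λ.
Snell's law: 1.0 sin 45.7° = 1.55 sin θ_r → sin θ_r = 0.462, cos θ_r = 0.887.
Minimum nonzero at m = 1: t = λ / (2 n cos θ_r) = 667 / (2 × 1.55 × 0.887) = 243 nm.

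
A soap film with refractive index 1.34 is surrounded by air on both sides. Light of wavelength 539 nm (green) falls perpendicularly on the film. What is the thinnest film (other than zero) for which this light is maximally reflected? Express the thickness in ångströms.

At the upper boundary (n = 1.0 to n = 1.34) the reflected ray undergoes a half-wave phase shift.
At the lower boundary (n = 1.34 to n = 1.0) the reflected ray undergoes no phase shift.
Exactly one π shift → a net half-wave offset.
So the condition for constructive reflection is 2 n t = (m + ½) λ.
Minimum at m = 0: t = λ / (4 n) = 539 / (4 × 1.34) = 101 nm.

1006 Å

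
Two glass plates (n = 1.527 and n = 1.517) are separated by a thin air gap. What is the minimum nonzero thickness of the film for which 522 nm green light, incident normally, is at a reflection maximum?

Ray reflecting at the top interface goes from n = 1.527 toward n = 1.0: no phase shift.
Bottom surface (1.0 → 1.517): reflection off a higher-index medium gives a half-wave phase shift.
Exactly one π shift → a net half-wave offset.
With one net inversion, constructive interference in reflection requires 2 n t = (m + ½) λ.
Minimum at m = 0: t = λ / (4 n) = 522 / (4 × 1.0) = 131 nm.

131 nm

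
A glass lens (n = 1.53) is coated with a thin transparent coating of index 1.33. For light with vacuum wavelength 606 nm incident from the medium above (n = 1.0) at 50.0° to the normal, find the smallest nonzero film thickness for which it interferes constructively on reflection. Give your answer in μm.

0.279 μm

Ray reflecting at the top interface goes from n = 1.0 toward n = 1.33: a half-wave phase shift.
Ray reflecting at the bottom interface goes from n = 1.33 toward n = 1.53: a half-wave phase shift.
Net: no relative phase inversion (both shifts match).
For maximum reflection here: 2 n t cos θ_r = m λ.
Snell's law: 1.0 sin 50.0° = 1.33 sin θ_r → sin θ_r = 0.576, cos θ_r = 0.817.
Minimum nonzero at m = 1: t = λ / (2 n cos θ_r) = 606 / (2 × 1.33 × 0.817) = 279 nm.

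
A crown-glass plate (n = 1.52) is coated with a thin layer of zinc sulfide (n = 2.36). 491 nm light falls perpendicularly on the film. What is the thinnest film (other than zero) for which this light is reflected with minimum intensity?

At the upper boundary (n = 1.0 to n = 2.36) the reflected ray undergoes a half-wave phase shift.
Bottom surface (2.36 → 1.52): reflection off a lower-index medium gives no phase shift.
Exactly one π shift → a net half-wave offset.
So the condition for destructive reflection is 2 n t = m λ.
Minimum nonzero at m = 1: t = λ / (2 n) = 491 / (2 × 2.36) = 104 nm.

104 nm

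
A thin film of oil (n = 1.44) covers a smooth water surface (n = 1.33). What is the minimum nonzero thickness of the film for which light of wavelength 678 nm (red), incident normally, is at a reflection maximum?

118 nm

Top surface (1.0 → 1.44): reflection off a higher-index medium gives a half-wave phase shift.
Bottom surface (1.44 → 1.33): reflection off a lower-index medium gives no phase shift.
Exactly one π shift → a net half-wave offset.
With one net inversion, constructive interference in reflection requires 2 n t = (m + ½) λ.
Minimum at m = 0: t = λ / (4 n) = 678 / (4 × 1.44) = 118 nm.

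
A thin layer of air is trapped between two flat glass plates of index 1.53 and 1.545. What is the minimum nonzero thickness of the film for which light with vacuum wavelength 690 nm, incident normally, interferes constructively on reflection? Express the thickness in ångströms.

1725 Å

Ray reflecting at the top interface goes from n = 1.53 toward n = 1.0: no phase shift.
At the lower boundary (n = 1.0 to n = 1.545) the reflected ray undergoes a half-wave phase shift.
The two reflections differ by half a wavelength.
With one net inversion, constructive interference in reflection requires 2 n t = (m + ½) λ.
Minimum at m = 0: t = λ / (4 n) = 690 / (4 × 1.0) = 173 nm.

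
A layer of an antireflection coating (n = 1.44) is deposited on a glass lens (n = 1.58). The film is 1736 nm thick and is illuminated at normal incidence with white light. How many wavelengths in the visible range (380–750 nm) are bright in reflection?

7

At the upper boundary (n = 1.0 to n = 1.44) the reflected ray undergoes a half-wave phase shift.
Ray reflecting at the bottom interface goes from n = 1.44 toward n = 1.58: a half-wave phase shift.
Net: no relative phase inversion (both shifts match).
For bright reflection here: 2 n t = m λ.
λ = 2 n t / m = 5000 / m nm.
m=6: 833 nm (IR); m=7: 714 nm (visible); m=8: 625 nm (visible); m=9: 556 nm (visible); m=10: 500 nm (visible); m=11: 455 nm (visible); m=12: 417 nm (visible); m=13: 385 nm (visible); m=14: 357 nm (UV).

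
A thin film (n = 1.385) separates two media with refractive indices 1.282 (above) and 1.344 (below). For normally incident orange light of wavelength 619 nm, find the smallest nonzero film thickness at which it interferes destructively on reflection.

Ray reflecting at the top interface goes from n = 1.282 toward n = 1.385: a half-wave phase shift.
Ray reflecting at the bottom interface goes from n = 1.385 toward n = 1.344: no phase shift.
Exactly one π shift → a net half-wave offset.
For minimum reflection here: 2 n t = m λ.
Minimum nonzero at m = 1: t = λ / (2 n) = 619 / (2 × 1.385) = 223 nm.

223 nm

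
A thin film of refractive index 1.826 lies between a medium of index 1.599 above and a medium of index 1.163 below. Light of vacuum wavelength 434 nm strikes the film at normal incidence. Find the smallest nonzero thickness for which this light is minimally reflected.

Ray reflecting at the top interface goes from n = 1.599 toward n = 1.826: a half-wave phase shift.
At the lower boundary (n = 1.826 to n = 1.163) the reflected ray undergoes no phase shift.
Exactly one π shift → a net half-wave offset.
So the condition for destructive reflection is 2 n t = m λ.
The smallest nonzero thickness corresponds to m = 1: t = m λ / (2 n) = 1.00 × 434 / (2 × 1.826) = 119 nm.

119 nm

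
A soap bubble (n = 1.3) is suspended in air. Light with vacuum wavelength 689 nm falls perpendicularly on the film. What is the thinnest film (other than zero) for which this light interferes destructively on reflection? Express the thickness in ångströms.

Ray reflecting at the top interface goes from n = 1.0 toward n = 1.3: a half-wave phase shift.
Ray reflecting at the bottom interface goes from n = 1.3 toward n = 1.0: no phase shift.
Net: one phase inversion between the two reflected rays.
With one net inversion, destructive interference in reflection requires 2 n t = m λ.
Minimum nonzero at m = 1: t = λ / (2 n) = 689 / (2 × 1.3) = 265 nm.

2650 Å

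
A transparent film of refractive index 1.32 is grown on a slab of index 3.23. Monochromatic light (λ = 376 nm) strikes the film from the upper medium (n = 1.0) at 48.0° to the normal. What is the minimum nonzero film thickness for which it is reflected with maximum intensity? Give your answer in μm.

Ray reflecting at the top interface goes from n = 1.0 toward n = 1.32: a half-wave phase shift.
At the lower boundary (n = 1.32 to n = 3.23) the reflected ray undergoes a half-wave phase shift.
Net: no relative phase inversion (both shifts match).
For bright reflection here: 2 n t cos θ_r = m λ.
Snell's law: 1.0 sin 48.0° = 1.32 sin θ_r → sin θ_r = 0.563, cos θ_r = 0.826.
Minimum nonzero at m = 1: t = λ / (2 n cos θ_r) = 376 / (2 × 1.32 × 0.826) = 172 nm.

0.172 μm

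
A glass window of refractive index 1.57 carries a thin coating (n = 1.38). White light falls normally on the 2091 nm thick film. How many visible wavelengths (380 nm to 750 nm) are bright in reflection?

8

Top surface (1.0 → 1.38): reflection off a higher-index medium gives a half-wave phase shift.
At the lower boundary (n = 1.38 to n = 1.57) the reflected ray undergoes a half-wave phase shift.
Zero or two π shifts → no net half-wave offset.
With no net inversion, constructive interference in reflection requires 2 n t = m λ.
λ = 2 n t / m = 5771 / m nm.
m=7: 824 nm (IR); m=8: 721 nm (visible); m=9: 641 nm (visible); m=10: 577 nm (visible); m=11: 525 nm (visible); m=12: 481 nm (visible); m=13: 444 nm (visible); m=14: 412 nm (visible); m=15: 385 nm (visible); m=16: 361 nm (UV).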